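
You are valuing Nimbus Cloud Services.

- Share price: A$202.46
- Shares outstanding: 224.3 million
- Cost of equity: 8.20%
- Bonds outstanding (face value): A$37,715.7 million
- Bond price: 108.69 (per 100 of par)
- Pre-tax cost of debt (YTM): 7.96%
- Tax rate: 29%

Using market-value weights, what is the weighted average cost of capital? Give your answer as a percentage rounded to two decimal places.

6.99%

Market value of equity E = 202.46 × 224.3m = 45411.778m. Market value of debt D = 37715.7m × 108.69/100 = 40993.19433m.
Total capital V = 45411.778 + 40993.19433 = 86404.97233.
Equity: weight = 45411.778/86404.97233 = 0.5256; cost = 8.2%.
Bonds outstanding: weight = 40993.19433/86404.97233 = 0.4744; after-tax cost = 7.96% × (1 − 29%) = 5.6516%.
WACC = 0.5256 × 8.2000% + 0.4744 × 5.6516% = 6.9910%.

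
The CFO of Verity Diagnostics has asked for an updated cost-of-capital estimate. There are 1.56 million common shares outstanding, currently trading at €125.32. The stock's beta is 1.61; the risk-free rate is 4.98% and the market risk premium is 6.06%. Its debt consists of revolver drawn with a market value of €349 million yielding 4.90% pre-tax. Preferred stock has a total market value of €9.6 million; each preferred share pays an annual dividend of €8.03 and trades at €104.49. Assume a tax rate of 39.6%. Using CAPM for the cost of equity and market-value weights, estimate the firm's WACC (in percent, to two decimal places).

7.20%

Cost of equity via CAPM: Re = 4.98% + 1.61 × 6.06% = 14.7366%.
Cost of preferred: Rp = 8.03 / 104.49 = 7.6849%.
Market value of equity E = 125.32 × 1.56m = 195.4992m.
Total capital V = 195.4992 + 9.6 + 349 = 554.0992.
Equity: weight = 195.4992/554.0992 = 0.3528; cost = 14.7366%.
Preferred: weight = 9.6/554.0992 = 0.0173; cost = 7.6849%.
Revolver drawn: weight = 349/554.0992 = 0.6299; after-tax cost = 4.9% × (1 − 39.6%) = 2.9596%.
WACC = 0.3528 × 14.7366% + 0.0173 × 7.6849% + 0.6299 × 2.9596% = 7.1967%.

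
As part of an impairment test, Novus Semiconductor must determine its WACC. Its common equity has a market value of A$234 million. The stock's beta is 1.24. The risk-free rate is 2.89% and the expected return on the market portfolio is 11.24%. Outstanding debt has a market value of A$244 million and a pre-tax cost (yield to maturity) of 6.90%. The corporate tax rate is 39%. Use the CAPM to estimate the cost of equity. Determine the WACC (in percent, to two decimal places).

8.63%

Market risk premium = 11.24% − 2.89% = 8.35%.
Cost of equity via CAPM: Re = 2.89% + 1.24 × 8.35% = 13.2440%.
Total capital V = 234 + 244 = 478.
Equity: weight = 234/478 = 0.4895; cost = 13.244%.
Debt: weight = 244/478 = 0.5105; after-tax cost = 6.9% × (1 − 39%) = 4.2090%.
WACC = 0.4895 × 13.2440% + 0.5105 × 4.2090% = 8.6320%.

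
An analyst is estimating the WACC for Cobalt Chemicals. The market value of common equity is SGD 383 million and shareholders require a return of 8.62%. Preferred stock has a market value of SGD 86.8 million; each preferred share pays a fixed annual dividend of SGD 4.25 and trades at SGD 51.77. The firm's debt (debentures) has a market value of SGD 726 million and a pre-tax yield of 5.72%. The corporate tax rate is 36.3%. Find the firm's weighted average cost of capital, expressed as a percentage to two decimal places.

Cost of preferred: Rp = 4.25 / 51.77 = 8.2094%.
Total capital V = 383 + 86.8 + 726 = 1195.8.
Equity: weight = 383/1195.8 = 0.3203; cost = 8.62%.
Preferred: weight = 86.8/1195.8 = 0.0726; cost = 8.2094%.
Debentures: weight = 726/1195.8 = 0.6071; after-tax cost = 5.72% × (1 − 36.3%) = 3.6436%.
WACC = 0.3203 × 8.6200% + 0.0726 × 8.2094% + 0.6071 × 3.6436% = 5.5689%.

5.57%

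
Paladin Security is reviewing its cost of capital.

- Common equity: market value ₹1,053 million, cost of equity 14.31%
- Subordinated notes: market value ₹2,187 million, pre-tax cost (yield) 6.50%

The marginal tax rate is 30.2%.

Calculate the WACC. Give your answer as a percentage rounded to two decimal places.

Total capital V = 1053 + 2187 = 3240.
Equity: weight = 1053/3240 = 0.3250; cost = 14.31%.
Subordinated notes: weight = 2187/3240 = 0.6750; after-tax cost = 6.5% × (1 − 30.2%) = 4.5370%.
WACC = 0.3250 × 14.3100% + 0.6750 × 4.5370% = 7.7132%.

7.71%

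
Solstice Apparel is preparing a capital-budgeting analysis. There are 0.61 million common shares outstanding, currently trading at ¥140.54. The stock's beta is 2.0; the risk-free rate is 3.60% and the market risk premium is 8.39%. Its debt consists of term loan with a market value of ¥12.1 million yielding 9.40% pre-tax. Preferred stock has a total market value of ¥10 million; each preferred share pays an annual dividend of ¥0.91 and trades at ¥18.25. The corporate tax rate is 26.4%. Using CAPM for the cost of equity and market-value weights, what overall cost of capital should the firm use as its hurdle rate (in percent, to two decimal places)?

Cost of equity via CAPM: Re = 3.6% + 2.0 × 8.39% = 20.3800%.
Cost of preferred: Rp = 0.91 / 18.25 = 4.9863%.
Market value of equity E = 140.54 × 0.61m = 85.7294m.
Total capital V = 85.7294 + 10 + 12.1 = 107.8294.
Equity: weight = 85.7294/107.8294 = 0.7950; cost = 20.38%.
Preferred: weight = 10/107.8294 = 0.0927; cost = 4.9863%.
Term loan: weight = 12.1/107.8294 = 0.1122; after-tax cost = 9.4% × (1 − 26.4%) = 6.9184%.
WACC = 0.7950 × 20.3800% + 0.0927 × 4.9863% + 0.1122 × 6.9184% = 17.4418%.

17.44%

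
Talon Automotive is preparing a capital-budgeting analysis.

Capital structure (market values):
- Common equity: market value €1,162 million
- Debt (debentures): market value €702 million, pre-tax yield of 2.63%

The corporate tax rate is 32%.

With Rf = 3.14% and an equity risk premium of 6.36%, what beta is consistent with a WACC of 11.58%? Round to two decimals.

Total capital V = 1162 + 702 = 1864.
Equity weight = 1162/1864 = 0.6234.
Debentures weight = 702/1864 = 0.3766.
Debt contribution = 0.3766 × 2.63% × (1 − 32%) = 0.6735%.
Required equity contribution = 11.58% − 0.6735% = 10.9065%  ⇒  Re = 17.4954%.
CAPM: 17.4954% = 3.14% + β × 6.36%  ⇒  β = 2.2571.

2.26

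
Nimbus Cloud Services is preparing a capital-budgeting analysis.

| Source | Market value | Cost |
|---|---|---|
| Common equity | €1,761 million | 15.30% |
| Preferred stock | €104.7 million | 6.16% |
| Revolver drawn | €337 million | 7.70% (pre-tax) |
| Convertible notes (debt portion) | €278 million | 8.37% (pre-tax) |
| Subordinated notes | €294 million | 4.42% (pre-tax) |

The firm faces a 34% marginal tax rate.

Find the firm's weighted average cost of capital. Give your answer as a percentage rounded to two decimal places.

11.42%

Total capital V = 1761 + 104.7 + 337 + 278 + 294 = 2774.7.
Equity: weight = 1761/2774.7 = 0.6347; cost = 15.3%.
Preferred: weight = 104.7/2774.7 = 0.0377; cost = 6.16%.
Revolver drawn: weight = 337/2774.7 = 0.1215; after-tax cost = 7.7% × (1 − 34%) = 5.0820%.
Convertible notes (debt portion): weight = 278/2774.7 = 0.1002; after-tax cost = 8.37% × (1 − 34%) = 5.5242%.
Subordinated notes: weight = 294/2774.7 = 0.1060; after-tax cost = 4.42% × (1 − 34%) = 2.9172%.
WACC = 0.6347 × 15.3000% + 0.0377 × 6.1600% + 0.1215 × 5.0820% + 0.1002 × 5.5242% + 0.1060 × 2.9172% = 11.4226%.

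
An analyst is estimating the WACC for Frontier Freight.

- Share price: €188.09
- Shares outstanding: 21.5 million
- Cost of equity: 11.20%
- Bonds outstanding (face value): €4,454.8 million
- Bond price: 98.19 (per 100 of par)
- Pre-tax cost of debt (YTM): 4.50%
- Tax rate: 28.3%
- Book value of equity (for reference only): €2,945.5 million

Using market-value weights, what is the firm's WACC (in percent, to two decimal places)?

7.06%

Market value of equity E = 188.09 × 21.5m = 4043.935m. Market value of debt D = 4454.8m × 98.19/100 = 4374.16812m.
Total capital V = 4043.935 + 4374.16812 = 8418.10312.
Equity: weight = 4043.935/8418.10312 = 0.4804; cost = 11.2%.
Bonds outstanding: weight = 4374.16812/8418.10312 = 0.5196; after-tax cost = 4.5% × (1 − 28.3%) = 3.2265%.
WACC = 0.4804 × 11.2000% + 0.5196 × 3.2265% = 7.0569%.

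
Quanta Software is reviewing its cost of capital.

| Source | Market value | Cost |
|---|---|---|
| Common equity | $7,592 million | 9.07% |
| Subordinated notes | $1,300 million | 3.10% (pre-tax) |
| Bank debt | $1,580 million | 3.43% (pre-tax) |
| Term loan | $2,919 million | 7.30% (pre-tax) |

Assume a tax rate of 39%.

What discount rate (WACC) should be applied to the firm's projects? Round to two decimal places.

Total capital V = 7592 + 1300 + 1580 + 2919 = 13391.
Equity: weight = 7592/13391 = 0.5669; cost = 9.07%.
Subordinated notes: weight = 1300/13391 = 0.0971; after-tax cost = 3.1% × (1 − 39%) = 1.8910%.
Bank debt: weight = 1580/13391 = 0.1180; after-tax cost = 3.43% × (1 − 39%) = 2.0923%.
Term loan: weight = 2919/13391 = 0.2180; after-tax cost = 7.3% × (1 − 39%) = 4.4530%.
WACC = 0.5669 × 9.0700% + 0.0971 × 1.8910% + 0.1180 × 2.0923% + 0.2180 × 4.4530% = 6.5433%.

6.54%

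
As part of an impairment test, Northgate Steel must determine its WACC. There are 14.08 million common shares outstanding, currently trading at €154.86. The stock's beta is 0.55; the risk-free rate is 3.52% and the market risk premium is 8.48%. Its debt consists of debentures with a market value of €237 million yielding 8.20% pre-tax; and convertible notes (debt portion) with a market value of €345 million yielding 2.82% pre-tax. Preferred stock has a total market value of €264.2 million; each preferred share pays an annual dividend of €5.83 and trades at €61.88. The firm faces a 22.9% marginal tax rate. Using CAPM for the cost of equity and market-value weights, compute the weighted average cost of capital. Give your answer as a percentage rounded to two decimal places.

Cost of equity via CAPM: Re = 3.52% + 0.55 × 8.48% = 8.1840%.
Cost of preferred: Rp = 5.83 / 61.88 = 9.4215%.
Market value of equity E = 154.86 × 14.08m = 2180.4288m.
Total capital V = 2180.4288 + 264.2 + 237 + 345 = 3026.6288.
Equity: weight = 2180.4288/3026.6288 = 0.7204; cost = 8.184%.
Preferred: weight = 264.2/3026.6288 = 0.0873; cost = 9.4215%.
Debentures: weight = 237/3026.6288 = 0.0783; after-tax cost = 8.2% × (1 − 22.9%) = 6.3222%.
Convertible notes (debt portion): weight = 345/3026.6288 = 0.1140; after-tax cost = 2.82% × (1 − 22.9%) = 2.1742%.
WACC = 0.7204 × 8.1840% + 0.0873 × 9.4215% + 0.0783 × 6.3222% + 0.1140 × 2.1742% = 7.4612%.

7.46%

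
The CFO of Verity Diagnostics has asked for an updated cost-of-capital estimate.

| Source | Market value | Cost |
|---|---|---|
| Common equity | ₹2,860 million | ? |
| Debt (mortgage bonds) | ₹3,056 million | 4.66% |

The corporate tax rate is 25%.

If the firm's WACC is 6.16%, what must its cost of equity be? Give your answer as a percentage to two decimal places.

Total capital V = 2860 + 3056 = 5916.
Equity weight = 2860/5916 = 0.4834.
Mortgage bonds weight = 3056/5916 = 0.5166.
Debt contribution = 0.5166 × 4.66% × (1 − 25%) = 1.8054%.
Required equity contribution = 6.16% − 1.8054% = 4.3546%.
Re = 4.3546% / 0.4834 = 9.0076%.

9.01%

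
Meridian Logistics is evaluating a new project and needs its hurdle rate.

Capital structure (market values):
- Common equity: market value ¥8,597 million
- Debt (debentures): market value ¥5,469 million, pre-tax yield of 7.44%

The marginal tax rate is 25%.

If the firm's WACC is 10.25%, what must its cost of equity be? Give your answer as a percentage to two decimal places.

Total capital V = 8597 + 5469 = 14066.
Equity weight = 8597/14066 = 0.6112.
Debentures weight = 5469/14066 = 0.3888.
Debt contribution = 0.3888 × 7.44% × (1 − 25%) = 2.1696%.
Required equity contribution = 10.25% − 2.1696% = 8.0804%.
Re = 8.0804% / 0.6112 = 13.2208%.

13.22%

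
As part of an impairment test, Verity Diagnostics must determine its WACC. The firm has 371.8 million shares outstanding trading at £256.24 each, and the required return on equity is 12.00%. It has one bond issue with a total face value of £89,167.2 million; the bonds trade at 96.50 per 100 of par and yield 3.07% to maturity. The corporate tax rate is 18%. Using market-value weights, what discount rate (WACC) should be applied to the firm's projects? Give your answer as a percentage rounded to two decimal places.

Market value of equity E = 256.24 × 371.8m = 95270.032m. Market value of debt D = 89167.2m × 96.5/100 = 86046.348m.
Total capital V = 95270.032 + 86046.348 = 181316.38.
Equity: weight = 95270.032/181316.38 = 0.5254; cost = 12%.
Bonds outstanding: weight = 86046.348/181316.38 = 0.4746; after-tax cost = 3.07% × (1 − 18%) = 2.5174%.
WACC = 0.5254 × 12.0000% + 0.4746 × 2.5174% = 7.4999%.

7.50%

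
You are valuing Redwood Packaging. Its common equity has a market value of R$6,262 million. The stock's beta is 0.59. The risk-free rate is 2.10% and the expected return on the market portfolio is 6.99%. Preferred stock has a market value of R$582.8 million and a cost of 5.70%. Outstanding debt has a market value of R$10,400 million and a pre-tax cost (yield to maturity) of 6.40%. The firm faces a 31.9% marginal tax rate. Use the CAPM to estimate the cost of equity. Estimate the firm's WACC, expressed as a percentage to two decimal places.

4.63%

Market risk premium = 6.99% − 2.1% = 4.89%.
Cost of equity via CAPM: Re = 2.1% + 0.59 × 4.89% = 4.9851%.
Total capital V = 6262 + 582.8 + 10400 = 17244.8.
Equity: weight = 6262/17244.8 = 0.3631; cost = 4.9851%.
Preferred: weight = 582.8/17244.8 = 0.0338; cost = 5.7%.
Debt: weight = 10400/17244.8 = 0.6031; after-tax cost = 6.4% × (1 − 31.9%) = 4.3584%.
WACC = 0.3631 × 4.9851% + 0.0338 × 5.7000% + 0.6031 × 4.3584% = 4.6313%.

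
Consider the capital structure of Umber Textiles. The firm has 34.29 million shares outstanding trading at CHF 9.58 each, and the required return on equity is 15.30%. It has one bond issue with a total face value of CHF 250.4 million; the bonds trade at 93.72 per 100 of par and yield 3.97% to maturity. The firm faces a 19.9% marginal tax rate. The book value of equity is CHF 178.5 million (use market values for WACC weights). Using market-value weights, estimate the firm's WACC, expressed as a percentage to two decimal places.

10.25%

Market value of equity E = 9.58 × 34.29m = 328.4982m. Market value of debt D = 250.4m × 93.72/100 = 234.67488m.
Total capital V = 328.4982 + 234.67488 = 563.17308.
Equity: weight = 328.4982/563.17308 = 0.5833; cost = 15.3%.
Bonds outstanding: weight = 234.67488/563.17308 = 0.4167; after-tax cost = 3.97% × (1 − 19.9%) = 3.1800%.
WACC = 0.5833 × 15.3000% + 0.4167 × 3.1800% = 10.2496%.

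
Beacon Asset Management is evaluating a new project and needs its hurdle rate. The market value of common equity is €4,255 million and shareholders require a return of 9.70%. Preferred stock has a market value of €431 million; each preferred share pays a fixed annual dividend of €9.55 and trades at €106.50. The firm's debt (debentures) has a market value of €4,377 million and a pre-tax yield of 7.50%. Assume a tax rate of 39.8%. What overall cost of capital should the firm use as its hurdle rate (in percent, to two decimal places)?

Cost of preferred: Rp = 9.55 / 106.5 = 8.9671%.
Total capital V = 4255 + 431 + 4377 = 9063.
Equity: weight = 4255/9063 = 0.4695; cost = 9.7%.
Preferred: weight = 431/9063 = 0.0476; cost = 8.9671%.
Debentures: weight = 4377/9063 = 0.4830; after-tax cost = 7.5% × (1 − 39.8%) = 4.5150%.
WACC = 0.4695 × 9.7000% + 0.0476 × 8.9671% + 0.4830 × 4.5150% = 7.1610%.

7.16%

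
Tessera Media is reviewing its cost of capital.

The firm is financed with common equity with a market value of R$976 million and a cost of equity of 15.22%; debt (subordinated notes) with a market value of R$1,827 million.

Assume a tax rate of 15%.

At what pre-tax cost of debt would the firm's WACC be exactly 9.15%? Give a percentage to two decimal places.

Total capital V = 976 + 1827 = 2803.
Equity weight = 976/2803 = 0.3482.
Subordinated notes weight = 1827/2803 = 0.6518.
Equity contribution = 0.3482 × 15.22% = 5.2996%.
Remaining for debt = 9.15% − 5.2996% = 3.8504%.
Rd × (1 − 15%) × 0.6518 = 3.8504%  ⇒  Rd = 6.9498%.

6.95%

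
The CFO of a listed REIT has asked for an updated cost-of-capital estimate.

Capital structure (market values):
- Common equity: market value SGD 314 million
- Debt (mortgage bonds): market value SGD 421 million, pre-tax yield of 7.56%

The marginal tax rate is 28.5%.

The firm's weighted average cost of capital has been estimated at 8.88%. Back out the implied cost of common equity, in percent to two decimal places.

13.54%

Total capital V = 314 + 421 = 735.
Equity weight = 314/735 = 0.4272.
Mortgage bonds weight = 421/735 = 0.5728.
Debt contribution = 0.5728 × 7.56% × (1 − 28.5%) = 3.0962%.
Required equity contribution = 8.88% − 3.0962% = 5.7838%.
Re = 5.7838% / 0.4272 = 13.5386%.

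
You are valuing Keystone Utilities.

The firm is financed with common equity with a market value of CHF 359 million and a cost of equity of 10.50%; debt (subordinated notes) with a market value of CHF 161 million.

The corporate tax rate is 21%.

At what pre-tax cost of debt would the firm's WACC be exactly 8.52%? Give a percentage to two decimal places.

5.20%

Total capital V = 359 + 161 = 520.
Equity weight = 359/520 = 0.6904.
Subordinated notes weight = 161/520 = 0.3096.
Equity contribution = 0.6904 × 10.5% = 7.2490%.
Remaining for debt = 8.52% − 7.2490% = 1.2710%.
Rd × (1 − 21%) × 0.3096 = 1.2710%  ⇒  Rd = 5.1962%.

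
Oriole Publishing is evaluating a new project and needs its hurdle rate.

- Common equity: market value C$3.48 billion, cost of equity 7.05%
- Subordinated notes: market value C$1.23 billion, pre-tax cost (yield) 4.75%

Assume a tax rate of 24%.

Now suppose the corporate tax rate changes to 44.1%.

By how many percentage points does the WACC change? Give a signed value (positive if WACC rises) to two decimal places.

Current WACC:
Total capital V = 3.48 + 1.23 = 4.71.
Equity: weight = 3.48/4.71 = 0.7389; cost = 7.05%.
Subordinated notes: weight = 1.23/4.71 = 0.2611; after-tax cost = 4.75% × (1 − 24%) = 3.6100%.
WACC = 0.7389 × 7.0500% + 0.2611 × 3.6100% = 6.1517%.
After the change:
Total capital V = 3.48 + 1.23 = 4.71.
Equity: weight = 3.48/4.71 = 0.7389; cost = 7.05%.
Subordinated notes: weight = 1.23/4.71 = 0.2611; after-tax cost = 4.75% × (1 − 44.1%) = 2.6552%.
WACC = 0.7389 × 7.0500% + 0.2611 × 2.6552% = 5.9023%.
Change in WACC = 5.9023% − 6.1517% = -0.2493 pp.

-0.25 pp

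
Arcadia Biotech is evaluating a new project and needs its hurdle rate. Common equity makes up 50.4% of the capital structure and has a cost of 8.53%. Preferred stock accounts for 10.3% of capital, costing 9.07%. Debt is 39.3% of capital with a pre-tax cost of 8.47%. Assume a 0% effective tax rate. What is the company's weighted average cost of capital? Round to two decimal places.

8.56%

After-tax cost of debt = 8.47% × (1 − 0%) = 8.4700%.
WACC = 0.504 × 8.5300% + 0.103 × 9.0700% + 0.393 × 8.4700% = 8.5620%.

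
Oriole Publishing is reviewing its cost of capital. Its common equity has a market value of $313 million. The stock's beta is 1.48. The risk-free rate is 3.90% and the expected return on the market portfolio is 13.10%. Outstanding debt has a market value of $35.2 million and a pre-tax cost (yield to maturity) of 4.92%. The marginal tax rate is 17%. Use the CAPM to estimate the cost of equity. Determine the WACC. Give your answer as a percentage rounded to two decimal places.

16.16%

Market risk premium = 13.1% − 3.9% = 9.2%.
Cost of equity via CAPM: Re = 3.9% + 1.48 × 9.2% = 17.5160%.
Total capital V = 313 + 35.2 = 348.2.
Equity: weight = 313/348.2 = 0.8989; cost = 17.516%.
Debt: weight = 35.2/348.2 = 0.1011; after-tax cost = 4.92% × (1 − 17%) = 4.0836%.
WACC = 0.8989 × 17.5160% + 0.1011 × 4.0836% = 16.1581%.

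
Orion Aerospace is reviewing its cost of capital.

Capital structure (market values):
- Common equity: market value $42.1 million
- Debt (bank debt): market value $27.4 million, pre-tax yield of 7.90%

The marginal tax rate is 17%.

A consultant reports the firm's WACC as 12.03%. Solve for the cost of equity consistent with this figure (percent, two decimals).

15.59%

Total capital V = 42.1 + 27.4 = 69.5.
Equity weight = 42.1/69.5 = 0.6058.
Bank debt weight = 27.4/69.5 = 0.3942.
Debt contribution = 0.3942 × 7.9% × (1 − 17%) = 2.5851%.
Required equity contribution = 12.03% − 2.5851% = 9.4449%.
Re = 9.4449% / 0.6058 = 15.5920%.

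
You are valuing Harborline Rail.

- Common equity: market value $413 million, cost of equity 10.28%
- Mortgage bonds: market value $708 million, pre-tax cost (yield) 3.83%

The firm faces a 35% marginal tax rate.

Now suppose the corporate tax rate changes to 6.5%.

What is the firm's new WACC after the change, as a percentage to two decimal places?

6.05%

After the change:
Total capital V = 413 + 708 = 1121.
Equity: weight = 413/1121 = 0.3684; cost = 10.28%.
Mortgage bonds: weight = 708/1121 = 0.6316; after-tax cost = 3.83% × (1 − 6.5%) = 3.5811%.
WACC = 0.3684 × 10.2800% + 0.6316 × 3.5811% = 6.0491%.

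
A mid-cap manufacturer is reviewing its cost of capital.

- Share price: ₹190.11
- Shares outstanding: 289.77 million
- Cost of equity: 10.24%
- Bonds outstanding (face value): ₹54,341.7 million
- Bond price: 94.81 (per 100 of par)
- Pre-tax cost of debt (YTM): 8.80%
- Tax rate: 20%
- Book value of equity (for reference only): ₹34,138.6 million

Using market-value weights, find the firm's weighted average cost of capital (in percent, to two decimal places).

8.69%

Market value of equity E = 190.11 × 289.77m = 55088.1747m. Market value of debt D = 54341.7m × 94.81/100 = 51521.36577m.
Total capital V = 55088.1747 + 51521.36577 = 106609.54047.
Equity: weight = 55088.1747/106609.54047 = 0.5167; cost = 10.24%.
Bonds outstanding: weight = 51521.36577/106609.54047 = 0.4833; after-tax cost = 8.8% × (1 − 20%) = 7.0400%.
WACC = 0.5167 × 10.2400% + 0.4833 × 7.0400% = 8.6935%.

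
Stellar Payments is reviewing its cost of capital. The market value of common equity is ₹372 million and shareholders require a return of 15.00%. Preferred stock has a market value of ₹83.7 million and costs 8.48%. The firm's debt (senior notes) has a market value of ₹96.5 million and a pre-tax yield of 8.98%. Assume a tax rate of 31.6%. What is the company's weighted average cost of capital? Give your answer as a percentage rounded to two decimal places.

12.46%

Total capital V = 372 + 83.7 + 96.5 = 552.2.
Equity: weight = 372/552.2 = 0.6737; cost = 15%.
Preferred: weight = 83.7/552.2 = 0.1516; cost = 8.48%.
Senior notes: weight = 96.5/552.2 = 0.1748; after-tax cost = 8.98% × (1 − 31.6%) = 6.1423%.
WACC = 0.6737 × 15.0000% + 0.1516 × 8.4800% + 0.1748 × 6.1423% = 12.4638%.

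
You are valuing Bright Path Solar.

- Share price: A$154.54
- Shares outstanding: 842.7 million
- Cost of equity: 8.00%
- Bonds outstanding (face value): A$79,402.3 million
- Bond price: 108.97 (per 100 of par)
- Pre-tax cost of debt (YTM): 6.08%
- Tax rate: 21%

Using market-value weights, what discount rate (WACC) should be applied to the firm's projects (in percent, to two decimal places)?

6.72%

Market value of equity E = 154.54 × 842.7m = 130230.858m. Market value of debt D = 79402.3m × 108.97/100 = 86524.68631m.
Total capital V = 130230.858 + 86524.68631 = 216755.54431.
Equity: weight = 130230.858/216755.54431 = 0.6008; cost = 8%.
Bonds outstanding: weight = 86524.68631/216755.54431 = 0.3992; after-tax cost = 6.08% × (1 − 21%) = 4.8032%.
WACC = 0.6008 × 8.0000% + 0.3992 × 4.8032% = 6.7239%.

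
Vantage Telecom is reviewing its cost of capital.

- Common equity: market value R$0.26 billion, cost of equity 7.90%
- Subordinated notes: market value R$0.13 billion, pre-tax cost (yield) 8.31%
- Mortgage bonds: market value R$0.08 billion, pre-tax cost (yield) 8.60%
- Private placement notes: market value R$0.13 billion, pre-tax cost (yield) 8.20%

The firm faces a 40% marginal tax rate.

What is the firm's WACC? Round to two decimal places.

6.26%

Total capital V = 0.26 + 0.13 + 0.08 + 0.13 = 0.6.
Equity: weight = 0.26/0.6 = 0.4333; cost = 7.9%.
Subordinated notes: weight = 0.13/0.6 = 0.2167; after-tax cost = 8.31% × (1 − 40%) = 4.9860%.
Mortgage bonds: weight = 0.08/0.6 = 0.1333; after-tax cost = 8.6% × (1 − 40%) = 5.1600%.
Private placement notes: weight = 0.13/0.6 = 0.2167; after-tax cost = 8.2% × (1 − 40%) = 4.9200%.
WACC = 0.4333 × 7.9000% + 0.2167 × 4.9860% + 0.1333 × 5.1600% + 0.2167 × 4.9200% = 6.2576%.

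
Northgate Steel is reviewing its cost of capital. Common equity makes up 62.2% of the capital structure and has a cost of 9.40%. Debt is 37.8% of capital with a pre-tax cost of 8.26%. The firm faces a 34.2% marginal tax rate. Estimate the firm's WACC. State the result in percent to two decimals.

After-tax cost of debt = 8.26% × (1 − 34.2%) = 5.4351%.
WACC = 0.622 × 9.4000% + 0.378 × 5.4351% = 7.9013%.

7.90%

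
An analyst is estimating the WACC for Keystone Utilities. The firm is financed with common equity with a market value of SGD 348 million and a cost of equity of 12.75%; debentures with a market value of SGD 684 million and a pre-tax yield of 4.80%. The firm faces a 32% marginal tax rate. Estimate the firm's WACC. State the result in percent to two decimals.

Total capital V = 348 + 684 = 1032.
Equity: weight = 348/1032 = 0.3372; cost = 12.75%.
Debentures: weight = 684/1032 = 0.6628; after-tax cost = 4.8% × (1 − 32%) = 3.2640%.
WACC = 0.3372 × 12.7500% + 0.6628 × 3.2640% = 6.4628%.

6.46%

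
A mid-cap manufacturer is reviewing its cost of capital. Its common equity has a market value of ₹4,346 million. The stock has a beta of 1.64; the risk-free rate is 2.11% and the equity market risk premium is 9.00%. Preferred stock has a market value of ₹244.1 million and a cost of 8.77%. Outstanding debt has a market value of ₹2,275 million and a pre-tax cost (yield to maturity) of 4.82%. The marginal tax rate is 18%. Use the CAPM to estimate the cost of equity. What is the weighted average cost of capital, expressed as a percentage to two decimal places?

12.30%

Cost of equity via CAPM: Re = 2.11% + 1.64 × 9.0% = 16.8700%.
Total capital V = 4346 + 244.1 + 2275 = 6865.1.
Equity: weight = 4346/6865.1 = 0.6331; cost = 16.87%.
Preferred: weight = 244.1/6865.1 = 0.0356; cost = 8.77%.
Debt: weight = 2275/6865.1 = 0.3314; after-tax cost = 4.82% × (1 − 18%) = 3.9524%.
WACC = 0.6331 × 16.8700% + 0.0356 × 8.7700% + 0.3314 × 3.9524% = 12.3013%.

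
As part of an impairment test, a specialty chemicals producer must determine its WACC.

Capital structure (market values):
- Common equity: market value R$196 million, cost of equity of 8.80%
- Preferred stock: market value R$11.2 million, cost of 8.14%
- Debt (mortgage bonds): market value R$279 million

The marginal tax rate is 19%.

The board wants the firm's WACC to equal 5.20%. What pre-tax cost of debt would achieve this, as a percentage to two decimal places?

Total capital V = 196 + 11.2 + 279 = 486.2.
Equity weight = 196/486.2 = 0.4031.
Preferred weight = 11.2/486.2 = 0.0230.
Mortgage bonds weight = 279/486.2 = 0.5738.
Equity contribution = 0.4031 × 8.8% = 3.5475%.
Preferred contribution = 0.0230 × 8.14% = 0.1875%.
Remaining for debt = 5.2% − 3.7350% = 1.4650%.
Rd × (1 − 19%) × 0.5738 = 1.4650%  ⇒  Rd = 3.1518%.

3.15%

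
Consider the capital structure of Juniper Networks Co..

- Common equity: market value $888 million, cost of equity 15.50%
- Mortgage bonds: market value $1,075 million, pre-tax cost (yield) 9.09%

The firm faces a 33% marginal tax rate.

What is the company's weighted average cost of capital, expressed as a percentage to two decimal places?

Total capital V = 888 + 1075 = 1963.
Equity: weight = 888/1963 = 0.4524; cost = 15.5%.
Mortgage bonds: weight = 1075/1963 = 0.5476; after-tax cost = 9.09% × (1 − 33%) = 6.0903%.
WACC = 0.4524 × 15.5000% + 0.5476 × 6.0903% = 10.3470%.

10.35%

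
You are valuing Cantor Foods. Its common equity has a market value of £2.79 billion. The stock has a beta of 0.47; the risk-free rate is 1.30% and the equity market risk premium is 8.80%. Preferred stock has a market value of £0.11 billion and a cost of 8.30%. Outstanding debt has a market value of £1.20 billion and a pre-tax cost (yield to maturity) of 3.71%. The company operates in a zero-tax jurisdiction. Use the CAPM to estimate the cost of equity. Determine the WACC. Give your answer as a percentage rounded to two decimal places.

Cost of equity via CAPM: Re = 1.3% + 0.47 × 8.8% = 5.4360%.
Total capital V = 2.79 + 0.11 + 1.2 = 4.1.
Equity: weight = 2.79/4.1 = 0.6805; cost = 5.436%.
Preferred: weight = 0.11/4.1 = 0.0268; cost = 8.3%.
Debt: weight = 1.2/4.1 = 0.2927; after-tax cost = 3.71% × (1 − 0%) = 3.7100%.
WACC = 0.6805 × 5.4360% + 0.0268 × 8.3000% + 0.2927 × 3.7100% = 5.0077%.

5.01%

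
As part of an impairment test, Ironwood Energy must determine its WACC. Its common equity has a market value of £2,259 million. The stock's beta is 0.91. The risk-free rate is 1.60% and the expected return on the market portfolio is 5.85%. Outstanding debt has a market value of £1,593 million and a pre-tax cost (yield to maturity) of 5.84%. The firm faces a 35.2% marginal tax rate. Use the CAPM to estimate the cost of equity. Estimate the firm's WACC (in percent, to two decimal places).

Market risk premium = 5.85% − 1.6% = 4.25%.
Cost of equity via CAPM: Re = 1.6% + 0.91 × 4.25% = 5.4675%.
Total capital V = 2259 + 1593 = 3852.
Equity: weight = 2259/3852 = 0.5864; cost = 5.4675%.
Debt: weight = 1593/3852 = 0.4136; after-tax cost = 5.84% × (1 − 35.2%) = 3.7843%.
WACC = 0.5864 × 5.4675% + 0.4136 × 3.7843% = 4.7714%.

4.77%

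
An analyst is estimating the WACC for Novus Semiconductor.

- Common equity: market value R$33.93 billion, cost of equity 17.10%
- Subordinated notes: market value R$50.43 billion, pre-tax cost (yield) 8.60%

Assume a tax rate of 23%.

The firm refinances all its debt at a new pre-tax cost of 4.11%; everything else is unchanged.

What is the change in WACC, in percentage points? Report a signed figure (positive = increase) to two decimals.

-2.07 pp

Current WACC:
Total capital V = 33.93 + 50.43 = 84.36.
Equity: weight = 33.93/84.36 = 0.4022; cost = 17.1%.
Subordinated notes: weight = 50.43/84.36 = 0.5978; after-tax cost = 8.6% × (1 − 23%) = 6.6220%.
WACC = 0.4022 × 17.1000% + 0.5978 × 6.6220% = 10.8363%.
After the change:
Total capital V = 33.93 + 50.43 = 84.36.
Equity: weight = 33.93/84.36 = 0.4022; cost = 17.1%.
Subordinated notes: weight = 50.43/84.36 = 0.5978; after-tax cost = 4.11% × (1 − 23%) = 3.1647%.
WACC = 0.4022 × 17.1000% + 0.5978 × 3.1647% = 8.7695%.
Change in WACC = 8.7695% − 10.8363% = -2.0668 pp.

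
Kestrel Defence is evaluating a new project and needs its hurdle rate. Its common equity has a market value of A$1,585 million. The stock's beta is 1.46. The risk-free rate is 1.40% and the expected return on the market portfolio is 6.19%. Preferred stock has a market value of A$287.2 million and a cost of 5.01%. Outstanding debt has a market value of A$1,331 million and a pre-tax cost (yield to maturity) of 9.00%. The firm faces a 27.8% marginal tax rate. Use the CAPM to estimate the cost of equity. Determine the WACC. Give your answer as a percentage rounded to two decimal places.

7.30%

Market risk premium = 6.19% − 1.4% = 4.79%.
Cost of equity via CAPM: Re = 1.4% + 1.46 × 4.79% = 8.3934%.
Total capital V = 1585 + 287.2 + 1331 = 3203.2.
Equity: weight = 1585/3203.2 = 0.4948; cost = 8.3934%.
Preferred: weight = 287.2/3203.2 = 0.0897; cost = 5.01%.
Debt: weight = 1331/3203.2 = 0.4155; after-tax cost = 9% × (1 − 27.8%) = 6.4980%.
WACC = 0.4948 × 8.3934% + 0.0897 × 5.0100% + 0.4155 × 6.4980% = 7.3025%.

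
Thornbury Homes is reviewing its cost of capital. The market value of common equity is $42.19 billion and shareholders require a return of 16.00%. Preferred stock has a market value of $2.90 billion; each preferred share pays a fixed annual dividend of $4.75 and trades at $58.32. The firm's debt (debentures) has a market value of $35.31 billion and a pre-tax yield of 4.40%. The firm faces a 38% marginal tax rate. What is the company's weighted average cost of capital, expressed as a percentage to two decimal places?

Cost of preferred: Rp = 4.75 / 58.32 = 8.1447%.
Total capital V = 42.19 + 2.9 + 35.31 = 80.4.
Equity: weight = 42.19/80.4 = 0.5248; cost = 16%.
Preferred: weight = 2.9/80.4 = 0.0361; cost = 8.1447%.
Debentures: weight = 35.31/80.4 = 0.4392; after-tax cost = 4.4% × (1 − 38%) = 2.7280%.
WACC = 0.5248 × 16.0000% + 0.0361 × 8.1447% + 0.4392 × 2.7280% = 9.8879%.

9.89%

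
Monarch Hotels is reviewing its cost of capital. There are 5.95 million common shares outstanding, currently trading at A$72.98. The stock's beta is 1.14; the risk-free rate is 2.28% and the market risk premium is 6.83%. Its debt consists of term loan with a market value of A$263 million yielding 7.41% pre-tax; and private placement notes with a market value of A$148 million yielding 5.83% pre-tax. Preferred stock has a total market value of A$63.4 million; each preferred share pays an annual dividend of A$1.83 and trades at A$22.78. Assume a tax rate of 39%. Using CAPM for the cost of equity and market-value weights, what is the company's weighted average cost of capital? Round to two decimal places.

Cost of equity via CAPM: Re = 2.28% + 1.14 × 6.83% = 10.0662%.
Cost of preferred: Rp = 1.83 / 22.78 = 8.0334%.
Market value of equity E = 72.98 × 5.95m = 434.231m.
Total capital V = 434.231 + 63.4 + 263 + 148 = 908.631.
Equity: weight = 434.231/908.631 = 0.4779; cost = 10.0662%.
Preferred: weight = 63.4/908.631 = 0.0698; cost = 8.0334%.
Term loan: weight = 263/908.631 = 0.2894; after-tax cost = 7.41% × (1 − 39%) = 4.5201%.
Private placement notes: weight = 148/908.631 = 0.1629; after-tax cost = 5.83% × (1 − 39%) = 3.5563%.
WACC = 0.4779 × 10.0662% + 0.0698 × 8.0334% + 0.2894 × 4.5201% + 0.1629 × 3.5563% = 7.2587%.

7.26%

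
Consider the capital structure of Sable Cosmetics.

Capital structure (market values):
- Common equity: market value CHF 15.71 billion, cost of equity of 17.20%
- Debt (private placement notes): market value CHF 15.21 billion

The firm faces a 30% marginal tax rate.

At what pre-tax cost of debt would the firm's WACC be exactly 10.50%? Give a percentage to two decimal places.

Total capital V = 15.71 + 15.21 = 30.92.
Equity weight = 15.71/30.92 = 0.5081.
Private placement notes weight = 15.21/30.92 = 0.4919.
Equity contribution = 0.5081 × 17.2% = 8.7391%.
Remaining for debt = 10.5% − 8.7391% = 1.7609%.
Rd × (1 − 30%) × 0.4919 = 1.7609%  ⇒  Rd = 5.1139%.

5.11%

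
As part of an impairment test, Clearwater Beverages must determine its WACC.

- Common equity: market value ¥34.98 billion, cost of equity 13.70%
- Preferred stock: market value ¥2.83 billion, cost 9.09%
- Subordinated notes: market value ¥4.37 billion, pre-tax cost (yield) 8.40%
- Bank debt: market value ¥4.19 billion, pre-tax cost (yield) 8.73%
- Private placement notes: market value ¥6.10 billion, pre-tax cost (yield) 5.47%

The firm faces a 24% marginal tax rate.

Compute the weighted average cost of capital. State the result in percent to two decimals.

Total capital V = 34.98 + 2.83 + 4.37 + 4.19 + 6.1 = 52.47.
Equity: weight = 34.98/52.47 = 0.6667; cost = 13.7%.
Preferred: weight = 2.83/52.47 = 0.0539; cost = 9.09%.
Subordinated notes: weight = 4.37/52.47 = 0.0833; after-tax cost = 8.4% × (1 − 24%) = 6.3840%.
Bank debt: weight = 4.19/52.47 = 0.0799; after-tax cost = 8.73% × (1 − 24%) = 6.6348%.
Private placement notes: weight = 6.1/52.47 = 0.1163; after-tax cost = 5.47% × (1 − 24%) = 4.1572%.
WACC = 0.6667 × 13.7000% + 0.0539 × 9.0900% + 0.0833 × 6.3840% + 0.0799 × 6.6348% + 0.1163 × 4.1572% = 11.1684%.

11.17%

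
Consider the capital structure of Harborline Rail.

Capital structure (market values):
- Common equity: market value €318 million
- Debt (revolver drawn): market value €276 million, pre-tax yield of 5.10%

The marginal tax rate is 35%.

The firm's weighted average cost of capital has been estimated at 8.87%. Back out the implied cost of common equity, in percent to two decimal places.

Total capital V = 318 + 276 = 594.
Equity weight = 318/594 = 0.5354.
Revolver drawn weight = 276/594 = 0.4646.
Debt contribution = 0.4646 × 5.1% × (1 − 35%) = 1.5403%.
Required equity contribution = 8.87% − 1.5403% = 7.3297%.
Re = 7.3297% / 0.5354 = 13.6913%.

13.69%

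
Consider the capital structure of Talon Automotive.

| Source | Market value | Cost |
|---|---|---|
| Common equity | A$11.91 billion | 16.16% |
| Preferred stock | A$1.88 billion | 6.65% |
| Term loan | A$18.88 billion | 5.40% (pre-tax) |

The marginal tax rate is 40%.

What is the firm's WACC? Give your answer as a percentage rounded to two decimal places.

Total capital V = 11.91 + 1.88 + 18.88 = 32.67.
Equity: weight = 11.91/32.67 = 0.3646; cost = 16.16%.
Preferred: weight = 1.88/32.67 = 0.0575; cost = 6.65%.
Term loan: weight = 18.88/32.67 = 0.5779; after-tax cost = 5.4% × (1 − 40%) = 3.2400%.
WACC = 0.3646 × 16.1600% + 0.0575 × 6.6500% + 0.5779 × 3.2400% = 8.1463%.

8.15%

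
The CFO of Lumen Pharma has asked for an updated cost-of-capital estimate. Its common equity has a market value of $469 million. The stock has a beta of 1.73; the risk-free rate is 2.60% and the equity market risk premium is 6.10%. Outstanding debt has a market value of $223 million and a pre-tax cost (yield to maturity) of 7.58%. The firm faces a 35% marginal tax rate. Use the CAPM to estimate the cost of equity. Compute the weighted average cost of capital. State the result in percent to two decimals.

10.50%

Cost of equity via CAPM: Re = 2.6% + 1.73 × 6.1% = 13.1530%.
Total capital V = 469 + 223 = 692.
Equity: weight = 469/692 = 0.6777; cost = 13.153%.
Debt: weight = 223/692 = 0.3223; after-tax cost = 7.58% × (1 − 35%) = 4.9270%.
WACC = 0.6777 × 13.1530% + 0.3223 × 4.9270% = 10.5021%.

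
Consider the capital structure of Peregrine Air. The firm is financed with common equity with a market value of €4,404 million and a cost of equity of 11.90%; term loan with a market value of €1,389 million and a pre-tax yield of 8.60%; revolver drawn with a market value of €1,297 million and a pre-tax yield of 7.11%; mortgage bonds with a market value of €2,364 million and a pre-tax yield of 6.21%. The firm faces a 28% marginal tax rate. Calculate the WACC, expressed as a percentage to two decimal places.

8.27%

Total capital V = 4404 + 1389 + 1297 + 2364 = 9454.
Equity: weight = 4404/9454 = 0.4658; cost = 11.9%.
Term loan: weight = 1389/9454 = 0.1469; after-tax cost = 8.6% × (1 − 28%) = 6.1920%.
Revolver drawn: weight = 1297/9454 = 0.1372; after-tax cost = 7.11% × (1 − 28%) = 5.1192%.
Mortgage bonds: weight = 2364/9454 = 0.2501; after-tax cost = 6.21% × (1 − 28%) = 4.4712%.
WACC = 0.4658 × 11.9000% + 0.1469 × 6.1920% + 0.1372 × 5.1192% + 0.2501 × 4.4712% = 8.2735%.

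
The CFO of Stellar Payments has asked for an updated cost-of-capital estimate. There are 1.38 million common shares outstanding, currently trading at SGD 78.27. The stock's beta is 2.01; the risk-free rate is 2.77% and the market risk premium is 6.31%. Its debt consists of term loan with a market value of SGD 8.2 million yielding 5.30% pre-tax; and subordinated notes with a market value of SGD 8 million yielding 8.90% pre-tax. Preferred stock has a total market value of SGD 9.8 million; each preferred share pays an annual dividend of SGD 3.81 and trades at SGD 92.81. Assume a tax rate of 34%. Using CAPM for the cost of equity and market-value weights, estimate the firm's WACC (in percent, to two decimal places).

13.32%

Cost of equity via CAPM: Re = 2.77% + 2.01 × 6.31% = 15.4531%.
Cost of preferred: Rp = 3.81 / 92.81 = 4.1052%.
Market value of equity E = 78.27 × 1.38m = 108.0126m.
Total capital V = 108.0126 + 9.8 + 8.2 + 8 = 134.0126.
Equity: weight = 108.0126/134.0126 = 0.8060; cost = 15.4531%.
Preferred: weight = 9.8/134.0126 = 0.0731; cost = 4.1052%.
Term loan: weight = 8.2/134.0126 = 0.0612; after-tax cost = 5.3% × (1 − 34%) = 3.4980%.
Subordinated notes: weight = 8/134.0126 = 0.0597; after-tax cost = 8.9% × (1 − 34%) = 5.8740%.
WACC = 0.8060 × 15.4531% + 0.0731 × 4.1052% + 0.0612 × 3.4980% + 0.0597 × 5.8740% = 13.3199%.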